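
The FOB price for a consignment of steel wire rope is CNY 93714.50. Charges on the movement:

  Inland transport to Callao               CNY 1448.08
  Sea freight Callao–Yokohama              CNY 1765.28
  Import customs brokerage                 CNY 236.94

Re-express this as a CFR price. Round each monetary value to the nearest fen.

Not relevant to the conversion: inland to port — on the seller under both FOB and CFR; already in the FOB price and stays in the CFR price. brokerage — on the buyer under both terms; not part of either seller's price.
From FOB to CFR, the seller additionally bears: freight.
CFR price = 93714.50 + 1765.28 = 95479.78

CFR price: CNY 95479.78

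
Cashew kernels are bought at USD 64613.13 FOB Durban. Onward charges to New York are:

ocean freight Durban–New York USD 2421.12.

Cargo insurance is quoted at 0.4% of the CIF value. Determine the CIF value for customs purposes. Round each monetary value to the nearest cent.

CIF value: USD 67303.46

Let C be the CIF value. C = FOB price + freight + 0.4% × C
C − 0.4% × C = 64613.13 + 2421.12
0.996 × C = 67034.25
C = 67034.25 / 0.996 = 67303.46
Insurance premium = 0.4% × 67303.46 = 269.21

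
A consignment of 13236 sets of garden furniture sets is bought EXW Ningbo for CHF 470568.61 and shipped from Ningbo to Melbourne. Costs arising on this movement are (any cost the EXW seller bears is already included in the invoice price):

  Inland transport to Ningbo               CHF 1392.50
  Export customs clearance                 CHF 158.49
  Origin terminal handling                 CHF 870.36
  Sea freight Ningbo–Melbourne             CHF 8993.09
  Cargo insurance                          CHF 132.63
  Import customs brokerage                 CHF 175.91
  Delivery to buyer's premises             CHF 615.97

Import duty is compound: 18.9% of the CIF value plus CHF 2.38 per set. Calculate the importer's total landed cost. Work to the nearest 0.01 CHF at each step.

EXW: the seller makes goods available at their premises; the buyer bears all onward costs.
CIF value = EXW price + inland to port + export clearance + origin terminal + freight + insurance = 470568.61 + 1392.50 + 158.49 + 870.36 + 8993.09 + 132.63 = 482115.68
Ad valorem component: 482115.68 × 18.9% = 91119.86
Specific component: 13236 × 2.38 = 31501.68
Import duty = 91119.86 + 31501.68 = 122621.54
Buyer bears: inland to port 1392.50 + export clearance 158.49 + origin terminal 870.36 + freight 8993.09 + insurance 132.63 + brokerage 175.91 + delivery 615.97 + duty 122621.54 = 134960.49
Landed cost = invoice 470568.61 + 134960.49 = 605529.10

Total landed cost: CHF 605529.10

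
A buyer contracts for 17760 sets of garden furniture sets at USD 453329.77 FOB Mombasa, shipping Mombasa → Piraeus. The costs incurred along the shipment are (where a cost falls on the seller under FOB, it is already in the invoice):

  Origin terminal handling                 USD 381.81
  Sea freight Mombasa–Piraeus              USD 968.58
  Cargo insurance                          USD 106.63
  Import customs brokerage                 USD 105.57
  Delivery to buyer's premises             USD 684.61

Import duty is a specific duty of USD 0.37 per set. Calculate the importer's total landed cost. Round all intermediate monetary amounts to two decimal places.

FOB: the seller bears costs until goods are on board at the origin port; the buyer bears freight, insurance and all costs thereafter.
Already in the invoice (seller's account under FOB): origin terminal — exclude.
CIF value = FOB price + freight + insurance = 453329.77 + 968.58 + 106.63 = 454404.98
Import duty = 17760 × 0.37 = 6571.20
Buyer bears: freight 968.58 + insurance 106.63 + brokerage 105.57 + delivery 684.61 + duty 6571.20 = 8436.59
Landed cost = invoice 453329.77 + 8436.59 = 461766.36

Total landed cost: USD 461766.36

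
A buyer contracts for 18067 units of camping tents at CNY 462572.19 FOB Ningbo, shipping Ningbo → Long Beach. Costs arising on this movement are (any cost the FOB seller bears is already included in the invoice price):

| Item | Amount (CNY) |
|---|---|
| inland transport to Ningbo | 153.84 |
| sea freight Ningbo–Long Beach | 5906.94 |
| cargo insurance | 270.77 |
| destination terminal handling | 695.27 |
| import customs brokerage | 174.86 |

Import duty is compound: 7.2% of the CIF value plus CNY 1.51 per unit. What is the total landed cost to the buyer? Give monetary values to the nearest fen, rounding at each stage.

Total landed cost: CNY 530651.19

FOB: the seller bears costs until goods are on board at the origin port; the buyer bears freight, insurance and all costs thereafter.
Already in the invoice (seller's account under FOB): inland to port — exclude.
CIF value = FOB price + freight + insurance = 462572.19 + 5906.94 + 270.77 = 468749.90
Ad valorem component: 468749.90 × 7.2% = 33749.99
Specific component: 18067 × 1.51 = 27281.17
Import duty = 33749.99 + 27281.17 = 61031.16
Buyer bears: freight 5906.94 + insurance 270.77 + destination terminal 695.27 + brokerage 174.86 + duty 61031.16 = 68079.00
Landed cost = invoice 462572.19 + 68079.00 = 530651.19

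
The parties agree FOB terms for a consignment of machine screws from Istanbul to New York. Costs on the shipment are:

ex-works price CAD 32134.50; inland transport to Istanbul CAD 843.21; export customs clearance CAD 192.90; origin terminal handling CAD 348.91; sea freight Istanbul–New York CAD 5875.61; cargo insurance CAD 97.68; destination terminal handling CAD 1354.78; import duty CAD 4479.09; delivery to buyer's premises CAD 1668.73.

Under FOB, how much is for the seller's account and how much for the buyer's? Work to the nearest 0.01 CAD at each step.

Seller: CAD 33519.52; buyer: CAD 13475.89

FOB: the seller bears costs until goods are on board at the origin port; the buyer bears freight, insurance and all costs thereafter.
Seller's account: goods 32134.50 + inland to port 843.21 + export clearance 192.90 + origin terminal 348.91 = 33519.52
Buyer's account: freight 5875.61 + insurance 97.68 + destination terminal 1354.78 + duty 4479.09 + delivery 1668.73 = 13475.89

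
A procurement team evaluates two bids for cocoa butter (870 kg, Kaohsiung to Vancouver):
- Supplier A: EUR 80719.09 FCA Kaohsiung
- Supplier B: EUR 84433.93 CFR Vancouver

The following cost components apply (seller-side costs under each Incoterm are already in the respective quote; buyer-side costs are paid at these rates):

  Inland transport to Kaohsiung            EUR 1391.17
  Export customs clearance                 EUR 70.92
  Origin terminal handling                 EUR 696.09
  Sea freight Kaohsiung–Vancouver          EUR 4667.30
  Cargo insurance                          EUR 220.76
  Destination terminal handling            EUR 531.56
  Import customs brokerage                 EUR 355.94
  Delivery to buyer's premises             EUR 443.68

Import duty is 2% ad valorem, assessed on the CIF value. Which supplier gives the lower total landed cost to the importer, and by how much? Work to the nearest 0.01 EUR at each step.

Supplier A (FCA):
CIF value = FCA price + origin terminal + freight + insurance = 80719.09 + 696.09 + 4667.30 + 220.76 = 86303.24
Import duty = 86303.24 × 2% = 1726.06
Buyer bears (A): 696.09 + 4667.30 + 220.76 + 531.56 + 355.94 + 443.68 = 6915.33
Landed cost (A) = invoice 80719.09 + 6915.33 + duty 1726.06 = 89360.48
Supplier B (CFR):
CIF value = CFR price + insurance = 84433.93 + 220.76 = 84654.69
Import duty = 84654.69 × 2% = 1693.09
Buyer bears (B): 220.76 + 531.56 + 355.94 + 443.68 = 1551.94
Landed cost (B) = invoice 84433.93 + 1551.94 + duty 1693.09 = 87678.96
Difference = |89360.48 − 87678.96| = 1681.52

Supplier B is cheaper by EUR 1681.52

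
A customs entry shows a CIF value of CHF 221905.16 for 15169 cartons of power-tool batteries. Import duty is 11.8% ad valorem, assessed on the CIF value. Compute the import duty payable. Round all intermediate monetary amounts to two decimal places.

Import duty = 221905.16 × 11.8% = 26184.81

Import duty: CHF 26184.81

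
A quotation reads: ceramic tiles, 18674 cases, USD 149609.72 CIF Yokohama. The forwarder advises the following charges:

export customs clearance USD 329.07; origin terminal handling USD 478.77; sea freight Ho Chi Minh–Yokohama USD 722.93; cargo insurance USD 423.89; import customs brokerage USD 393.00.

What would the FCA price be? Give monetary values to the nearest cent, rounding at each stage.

Not relevant to the conversion: export clearance — on the seller under both CIF and FCA; already in the CIF price and stays in the FCA price. brokerage — on the buyer under both terms; not part of either seller's price.
From CIF to FCA, the seller no longer bears: origin terminal, freight, insurance.
FCA price = 149609.72 − 478.77 − 722.93 − 423.89 = 147984.13

FCA price: USD 147984.13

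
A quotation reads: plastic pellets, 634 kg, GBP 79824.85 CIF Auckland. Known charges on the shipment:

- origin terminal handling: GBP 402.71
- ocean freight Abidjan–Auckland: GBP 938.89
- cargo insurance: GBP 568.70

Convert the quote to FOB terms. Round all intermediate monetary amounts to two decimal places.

Not relevant to the conversion: origin terminal — on the seller under both CIF and FOB; already in the CIF price and stays in the FOB price.
From CIF to FOB, the seller no longer bears: freight, insurance.
FOB price = 79824.85 − 938.89 − 568.70 = 78317.26

FOB price: GBP 78317.26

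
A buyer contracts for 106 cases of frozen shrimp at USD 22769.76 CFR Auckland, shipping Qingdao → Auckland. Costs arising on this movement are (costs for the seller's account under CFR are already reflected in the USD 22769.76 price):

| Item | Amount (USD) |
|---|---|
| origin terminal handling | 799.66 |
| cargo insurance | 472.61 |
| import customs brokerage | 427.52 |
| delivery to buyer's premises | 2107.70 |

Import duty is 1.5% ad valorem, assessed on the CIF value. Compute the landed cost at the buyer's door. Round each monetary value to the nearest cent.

CFR: the seller pays costs through ocean freight to the destination port, but not insurance.
Already in the invoice (seller's account under CFR): origin terminal — exclude.
CIF value = CFR price + insurance = 22769.76 + 472.61 = 23242.37
Import duty = 23242.37 × 1.5% = 348.64
Buyer bears: insurance 472.61 + brokerage 427.52 + delivery 2107.70 + duty 348.64 = 3356.47
Landed cost = invoice 22769.76 + 3356.47 = 26126.23

Total landed cost: USD 26126.23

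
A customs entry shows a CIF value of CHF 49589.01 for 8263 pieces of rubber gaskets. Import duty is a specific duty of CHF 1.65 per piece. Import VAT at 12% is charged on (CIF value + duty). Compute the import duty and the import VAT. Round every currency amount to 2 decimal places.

Import duty = 8263 × 1.65 = 13633.95
VAT base = CIF + duty = 49589.01 + 13633.95 = 63222.96
Import VAT = 63222.96 × 12% = 7586.76

Import duty: CHF 13633.95; import VAT: CHF 7586.76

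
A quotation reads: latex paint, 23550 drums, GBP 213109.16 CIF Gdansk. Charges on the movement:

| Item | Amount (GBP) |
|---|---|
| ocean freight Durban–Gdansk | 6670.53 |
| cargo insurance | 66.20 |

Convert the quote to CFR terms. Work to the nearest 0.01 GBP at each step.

Not relevant to the conversion: freight — on the seller under both CIF and CFR; already in the CIF price and stays in the CFR price.
From CIF to CFR, the seller no longer bears: insurance.
CFR price = 213109.16 − 66.20 = 213042.96

CFR price: GBP 213042.96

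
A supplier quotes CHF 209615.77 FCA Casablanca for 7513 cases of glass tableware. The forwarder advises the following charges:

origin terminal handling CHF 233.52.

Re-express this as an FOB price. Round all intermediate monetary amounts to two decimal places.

FOB price: CHF 209849.29

From FCA to FOB, the seller additionally bears: origin terminal.
FOB price = 209615.77 + 233.52 = 209849.29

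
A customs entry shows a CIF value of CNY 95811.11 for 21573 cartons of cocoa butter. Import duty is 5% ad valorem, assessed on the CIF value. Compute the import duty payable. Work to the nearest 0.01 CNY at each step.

Import duty: CNY 4790.56

Import duty = 95811.11 × 5% = 4790.56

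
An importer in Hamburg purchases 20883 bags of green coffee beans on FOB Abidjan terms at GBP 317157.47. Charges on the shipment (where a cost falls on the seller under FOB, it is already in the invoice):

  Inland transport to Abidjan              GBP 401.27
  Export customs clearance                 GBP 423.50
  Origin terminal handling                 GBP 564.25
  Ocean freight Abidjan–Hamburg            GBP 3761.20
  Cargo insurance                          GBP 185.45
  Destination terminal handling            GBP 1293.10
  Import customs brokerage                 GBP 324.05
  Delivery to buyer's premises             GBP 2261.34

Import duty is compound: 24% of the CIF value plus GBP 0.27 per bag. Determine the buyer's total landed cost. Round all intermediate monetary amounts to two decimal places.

FOB: the seller bears costs until goods are on board at the origin port; the buyer bears freight, insurance and all costs thereafter.
Already in the invoice (seller's account under FOB): inland to port, export clearance, origin terminal — exclude.
CIF value = FOB price + freight + insurance = 317157.47 + 3761.20 + 185.45 = 321104.12
Ad valorem component: 321104.12 × 24% = 77064.99
Specific component: 20883 × 0.27 = 5638.41
Import duty = 77064.99 + 5638.41 = 82703.40
Buyer bears: freight 3761.20 + insurance 185.45 + destination terminal 1293.10 + brokerage 324.05 + delivery 2261.34 + duty 82703.40 = 90528.54
Landed cost = invoice 317157.47 + 90528.54 = 407686.01

Total landed cost: GBP 407686.01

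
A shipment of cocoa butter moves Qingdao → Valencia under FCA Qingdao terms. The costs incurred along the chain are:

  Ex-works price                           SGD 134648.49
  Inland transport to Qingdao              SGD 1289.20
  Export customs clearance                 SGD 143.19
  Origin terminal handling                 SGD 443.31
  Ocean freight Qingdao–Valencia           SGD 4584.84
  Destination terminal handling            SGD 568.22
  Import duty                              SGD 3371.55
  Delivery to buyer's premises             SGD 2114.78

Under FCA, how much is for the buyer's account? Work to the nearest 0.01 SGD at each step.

Buyer's account: SGD 11082.70

FCA: the seller delivers export-cleared goods to the carrier; the buyer bears costs from that point.
Seller's account: goods 134648.49 + inland to port 1289.20 + export clearance 143.19 = 136080.88
Buyer's account: origin terminal 443.31 + freight 4584.84 + destination terminal 568.22 + duty 3371.55 + delivery 2114.78 = 11082.70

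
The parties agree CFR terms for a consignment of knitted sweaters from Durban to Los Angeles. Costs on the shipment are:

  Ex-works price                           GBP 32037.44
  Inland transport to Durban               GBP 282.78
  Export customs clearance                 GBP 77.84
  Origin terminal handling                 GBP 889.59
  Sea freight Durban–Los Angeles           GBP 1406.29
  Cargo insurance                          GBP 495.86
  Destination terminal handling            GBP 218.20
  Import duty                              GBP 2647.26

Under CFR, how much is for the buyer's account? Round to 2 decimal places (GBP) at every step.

Buyer's account: GBP 3361.32

CFR: the seller pays costs through ocean freight to the destination port, but not insurance.
Seller's account: goods 32037.44 + inland to port 282.78 + export clearance 77.84 + origin terminal 889.59 + freight 1406.29 = 34693.94
Buyer's account: insurance 495.86 + destination terminal 218.20 + duty 2647.26 = 3361.32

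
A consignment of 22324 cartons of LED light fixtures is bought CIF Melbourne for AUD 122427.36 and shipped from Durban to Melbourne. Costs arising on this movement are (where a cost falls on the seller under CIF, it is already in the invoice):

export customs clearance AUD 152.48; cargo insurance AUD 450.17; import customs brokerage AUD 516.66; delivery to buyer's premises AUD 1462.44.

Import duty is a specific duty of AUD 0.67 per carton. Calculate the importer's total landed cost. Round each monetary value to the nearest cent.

CIF: the seller pays costs through ocean freight and marine insurance to the destination port.
Already in the invoice (seller's account under CIF): export clearance, insurance — exclude.
The CIF price already equals the CIF value: 122427.36
Import duty = 22324 × 0.67 = 14957.08
Buyer bears: brokerage 516.66 + delivery 1462.44 + duty 14957.08 = 16936.18
Landed cost = invoice 122427.36 + 16936.18 = 139363.54

Total landed cost: AUD 139363.54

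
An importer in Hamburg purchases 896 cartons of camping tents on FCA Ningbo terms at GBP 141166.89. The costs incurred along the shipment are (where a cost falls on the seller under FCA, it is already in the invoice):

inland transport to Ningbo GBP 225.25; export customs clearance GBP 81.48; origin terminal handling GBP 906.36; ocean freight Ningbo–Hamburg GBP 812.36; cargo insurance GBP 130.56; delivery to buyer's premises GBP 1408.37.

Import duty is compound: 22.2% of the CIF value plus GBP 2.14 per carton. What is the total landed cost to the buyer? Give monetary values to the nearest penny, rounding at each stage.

FCA: the seller delivers export-cleared goods to the carrier; the buyer bears costs from that point.
Already in the invoice (seller's account under FCA): inland to port, export clearance — exclude.
CIF value = FCA price + origin terminal + freight + insurance = 141166.89 + 906.36 + 812.36 + 130.56 = 143016.17
Ad valorem component: 143016.17 × 22.2% = 31749.59
Specific component: 896 × 2.14 = 1917.44
Import duty = 31749.59 + 1917.44 = 33667.03
Buyer bears: origin terminal 906.36 + freight 812.36 + insurance 130.56 + delivery 1408.37 + duty 33667.03 = 36924.68
Landed cost = invoice 141166.89 + 36924.68 = 178091.57

Total landed cost: GBP 178091.57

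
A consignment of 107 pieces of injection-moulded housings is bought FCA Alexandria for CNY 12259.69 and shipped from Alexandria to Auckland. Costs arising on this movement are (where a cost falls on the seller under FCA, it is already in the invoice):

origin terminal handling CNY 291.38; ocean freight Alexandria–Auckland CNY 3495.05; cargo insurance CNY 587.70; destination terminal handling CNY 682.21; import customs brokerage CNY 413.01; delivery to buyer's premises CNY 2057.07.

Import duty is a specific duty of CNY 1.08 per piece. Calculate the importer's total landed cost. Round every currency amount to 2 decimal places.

Total landed cost: CNY 19901.67

FCA: the seller delivers export-cleared goods to the carrier; the buyer bears costs from that point.
CIF value = FCA price + origin terminal + freight + insurance = 12259.69 + 291.38 + 3495.05 + 587.70 = 16633.82
Import duty = 107 × 1.08 = 115.56
Buyer bears: origin terminal 291.38 + freight 3495.05 + insurance 587.70 + destination terminal 682.21 + brokerage 413.01 + delivery 2057.07 + duty 115.56 = 7641.98
Landed cost = invoice 12259.69 + 7641.98 = 19901.67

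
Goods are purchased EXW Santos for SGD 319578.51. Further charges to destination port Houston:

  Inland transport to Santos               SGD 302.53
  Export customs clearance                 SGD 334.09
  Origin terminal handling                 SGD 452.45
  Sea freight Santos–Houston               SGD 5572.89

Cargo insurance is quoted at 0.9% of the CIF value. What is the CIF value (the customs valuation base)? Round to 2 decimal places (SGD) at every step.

Let C be the CIF value. C = EXW price + pre-shipment costs + freight + 0.9% × C
C − 0.9% × C = 319578.51 + 302.53 + 334.09 + 452.45 + 5572.89
0.991 × C = 326240.47
C = 326240.47 / 0.991 = 329203.30
Insurance premium = 0.9% × 329203.30 = 2962.83

CIF value: SGD 329203.30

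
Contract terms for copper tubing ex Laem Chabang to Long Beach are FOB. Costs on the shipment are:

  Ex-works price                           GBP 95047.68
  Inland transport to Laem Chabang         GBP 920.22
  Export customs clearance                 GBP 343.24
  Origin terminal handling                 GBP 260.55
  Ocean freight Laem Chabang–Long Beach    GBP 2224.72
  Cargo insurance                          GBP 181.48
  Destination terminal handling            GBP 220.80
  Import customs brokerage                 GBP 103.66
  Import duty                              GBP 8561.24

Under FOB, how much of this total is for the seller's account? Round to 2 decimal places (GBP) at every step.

Seller's account: GBP 96571.69

FOB: the seller bears costs until goods are on board at the origin port; the buyer bears freight, insurance and all costs thereafter.
Seller's account: goods 95047.68 + inland to port 920.22 + export clearance 343.24 + origin terminal 260.55 = 96571.69
Buyer's account: freight 2224.72 + insurance 181.48 + destination terminal 220.80 + brokerage 103.66 + duty 8561.24 = 11291.90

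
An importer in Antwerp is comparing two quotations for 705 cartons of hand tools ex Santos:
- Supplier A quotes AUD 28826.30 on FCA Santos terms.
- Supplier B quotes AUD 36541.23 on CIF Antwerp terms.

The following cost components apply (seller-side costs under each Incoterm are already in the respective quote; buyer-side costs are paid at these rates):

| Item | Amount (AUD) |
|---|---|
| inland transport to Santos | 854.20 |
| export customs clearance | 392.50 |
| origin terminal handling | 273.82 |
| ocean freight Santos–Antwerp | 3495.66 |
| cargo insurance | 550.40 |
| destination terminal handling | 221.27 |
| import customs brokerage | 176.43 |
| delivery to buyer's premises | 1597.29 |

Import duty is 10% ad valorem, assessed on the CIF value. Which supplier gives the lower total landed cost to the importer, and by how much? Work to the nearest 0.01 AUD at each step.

Supplier A (FCA):
CIF value = FCA price + origin terminal + freight + insurance = 28826.30 + 273.82 + 3495.66 + 550.40 = 33146.18
Import duty = 33146.18 × 10% = 3314.62
Buyer bears (A): 273.82 + 3495.66 + 550.40 + 221.27 + 176.43 + 1597.29 = 6314.87
Landed cost (A) = invoice 28826.30 + 6314.87 + duty 3314.62 = 38455.79
Supplier B (CIF):
The CIF price already equals the CIF value: 36541.23
Import duty = 36541.23 × 10% = 3654.12
Buyer bears (B): 221.27 + 176.43 + 1597.29 = 1994.99
Landed cost (B) = invoice 36541.23 + 1994.99 + duty 3654.12 = 42190.34
Difference = |38455.79 − 42190.34| = 3734.55

Supplier A is cheaper by AUD 3734.55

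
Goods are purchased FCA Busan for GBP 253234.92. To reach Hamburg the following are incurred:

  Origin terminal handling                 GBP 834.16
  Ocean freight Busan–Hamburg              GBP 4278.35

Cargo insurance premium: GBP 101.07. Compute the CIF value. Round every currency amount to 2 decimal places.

CIF = FCA price + pre-shipment costs + freight + insurance
CIF = 253234.92 + 834.16 + 4278.35 + 101.07 = 258448.50

CIF value: GBP 258448.50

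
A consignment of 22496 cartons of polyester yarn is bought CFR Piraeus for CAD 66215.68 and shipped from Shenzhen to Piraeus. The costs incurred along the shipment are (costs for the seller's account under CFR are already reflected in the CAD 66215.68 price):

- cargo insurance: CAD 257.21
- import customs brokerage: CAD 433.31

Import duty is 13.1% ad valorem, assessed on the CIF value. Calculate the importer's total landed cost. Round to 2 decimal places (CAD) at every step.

CFR: the seller pays costs through ocean freight to the destination port, but not insurance.
CIF value = CFR price + insurance = 66215.68 + 257.21 = 66472.89
Import duty = 66472.89 × 13.1% = 8707.95
Buyer bears: insurance 257.21 + brokerage 433.31 + duty 8707.95 = 9398.47
Landed cost = invoice 66215.68 + 9398.47 = 75614.15

Total landed cost: CAD 75614.15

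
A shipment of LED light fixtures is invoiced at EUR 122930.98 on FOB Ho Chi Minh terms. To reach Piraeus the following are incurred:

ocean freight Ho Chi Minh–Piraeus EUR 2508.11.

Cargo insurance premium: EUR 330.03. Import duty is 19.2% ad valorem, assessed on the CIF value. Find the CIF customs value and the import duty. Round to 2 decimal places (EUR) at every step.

CIF value: EUR 125769.12; import duty: EUR 24147.67

CIF = FOB price + freight + insurance
CIF = 122930.98 + 2508.11 + 330.03 = 125769.12
Import duty = 125769.12 × 19.2% = 24147.67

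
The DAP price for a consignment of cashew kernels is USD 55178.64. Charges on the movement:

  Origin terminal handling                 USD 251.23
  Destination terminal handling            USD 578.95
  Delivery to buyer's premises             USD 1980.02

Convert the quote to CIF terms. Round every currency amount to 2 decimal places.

Not relevant to the conversion: origin terminal — on the seller under both DAP and CIF; already in the DAP price and stays in the CIF price.
From DAP to CIF, the seller no longer bears: destination terminal, delivery.
CIF price = 55178.64 − 578.95 − 1980.02 = 52619.67

CIF price: USD 52619.67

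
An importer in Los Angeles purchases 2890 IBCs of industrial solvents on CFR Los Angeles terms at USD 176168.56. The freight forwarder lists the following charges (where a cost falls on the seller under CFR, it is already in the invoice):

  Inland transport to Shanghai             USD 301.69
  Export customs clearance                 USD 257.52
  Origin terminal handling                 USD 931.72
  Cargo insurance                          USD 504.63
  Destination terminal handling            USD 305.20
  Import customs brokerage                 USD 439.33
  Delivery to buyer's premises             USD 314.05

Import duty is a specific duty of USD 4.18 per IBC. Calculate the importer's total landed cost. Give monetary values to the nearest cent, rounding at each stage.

CFR: the seller pays costs through ocean freight to the destination port, but not insurance.
Already in the invoice (seller's account under CFR): inland to port, export clearance, origin terminal — exclude.
CIF value = CFR price + insurance = 176168.56 + 504.63 = 176673.19
Import duty = 2890 × 4.18 = 12080.20
Buyer bears: insurance 504.63 + destination terminal 305.20 + brokerage 439.33 + delivery 314.05 + duty 12080.20 = 13643.41
Landed cost = invoice 176168.56 + 13643.41 = 189811.97

Total landed cost: USD 189811.97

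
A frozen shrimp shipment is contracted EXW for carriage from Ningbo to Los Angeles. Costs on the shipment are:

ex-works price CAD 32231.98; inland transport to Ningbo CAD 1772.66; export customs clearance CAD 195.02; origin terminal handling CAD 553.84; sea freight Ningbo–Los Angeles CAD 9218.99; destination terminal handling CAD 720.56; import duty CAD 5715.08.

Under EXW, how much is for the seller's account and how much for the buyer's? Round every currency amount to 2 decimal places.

EXW: the seller makes goods available at their premises; the buyer bears all onward costs.
Seller's account: goods 32231.98 = 32231.98
Buyer's account: inland to port 1772.66 + export clearance 195.02 + origin terminal 553.84 + freight 9218.99 + destination terminal 720.56 + duty 5715.08 = 18176.15

Seller: CAD 32231.98; buyer: CAD 18176.15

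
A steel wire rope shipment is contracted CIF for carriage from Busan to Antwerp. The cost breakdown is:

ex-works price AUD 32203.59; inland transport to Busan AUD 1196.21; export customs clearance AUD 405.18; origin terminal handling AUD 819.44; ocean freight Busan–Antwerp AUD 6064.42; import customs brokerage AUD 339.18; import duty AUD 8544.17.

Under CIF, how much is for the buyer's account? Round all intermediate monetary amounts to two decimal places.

CIF: the seller pays costs through ocean freight and marine insurance to the destination port.
Seller's account: goods 32203.59 + inland to port 1196.21 + export clearance 405.18 + origin terminal 819.44 + freight 6064.42 = 40688.84
Buyer's account: brokerage 339.18 + duty 8544.17 = 8883.35

Buyer's account: AUD 8883.35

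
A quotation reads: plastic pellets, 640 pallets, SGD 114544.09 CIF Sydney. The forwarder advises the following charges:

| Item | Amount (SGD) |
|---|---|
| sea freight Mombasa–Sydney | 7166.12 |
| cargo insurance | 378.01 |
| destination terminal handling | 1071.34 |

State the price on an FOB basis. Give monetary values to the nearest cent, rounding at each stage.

FOB price: SGD 106999.96

Not relevant to the conversion: destination terminal — on the buyer under both terms; not part of either seller's price.
From CIF to FOB, the seller no longer bears: freight, insurance.
FOB price = 114544.09 − 7166.12 − 378.01 = 106999.96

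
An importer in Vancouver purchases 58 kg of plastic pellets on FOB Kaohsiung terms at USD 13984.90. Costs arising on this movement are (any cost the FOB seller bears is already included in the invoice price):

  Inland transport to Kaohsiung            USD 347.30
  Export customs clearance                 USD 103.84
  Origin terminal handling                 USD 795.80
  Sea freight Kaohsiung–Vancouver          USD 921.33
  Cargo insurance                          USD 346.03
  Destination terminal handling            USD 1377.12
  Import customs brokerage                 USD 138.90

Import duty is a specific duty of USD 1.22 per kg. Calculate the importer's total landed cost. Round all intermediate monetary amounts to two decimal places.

Total landed cost: USD 16839.04

FOB: the seller bears costs until goods are on board at the origin port; the buyer bears freight, insurance and all costs thereafter.
Already in the invoice (seller's account under FOB): inland to port, export clearance, origin terminal — exclude.
CIF value = FOB price + freight + insurance = 13984.90 + 921.33 + 346.03 = 15252.26
Import duty = 58 × 1.22 = 70.76
Buyer bears: freight 921.33 + insurance 346.03 + destination terminal 1377.12 + brokerage 138.90 + duty 70.76 = 2854.14
Landed cost = invoice 13984.90 + 2854.14 = 16839.04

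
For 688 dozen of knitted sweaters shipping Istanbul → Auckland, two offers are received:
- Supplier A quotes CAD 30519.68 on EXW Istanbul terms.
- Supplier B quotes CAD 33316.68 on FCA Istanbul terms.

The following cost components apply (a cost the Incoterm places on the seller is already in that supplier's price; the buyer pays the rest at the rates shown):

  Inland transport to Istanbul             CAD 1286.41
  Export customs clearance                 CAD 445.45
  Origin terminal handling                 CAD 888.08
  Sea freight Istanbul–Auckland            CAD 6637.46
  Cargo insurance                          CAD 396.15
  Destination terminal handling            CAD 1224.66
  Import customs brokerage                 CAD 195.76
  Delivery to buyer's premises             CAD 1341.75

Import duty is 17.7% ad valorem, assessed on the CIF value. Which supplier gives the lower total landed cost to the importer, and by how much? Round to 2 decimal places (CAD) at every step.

Supplier A is cheaper by CAD 1253.67

Supplier A (EXW):
CIF value = EXW price + inland to port + export clearance + origin terminal + freight + insurance = 30519.68 + 1286.41 + 445.45 + 888.08 + 6637.46 + 396.15 = 40173.23
Import duty = 40173.23 × 17.7% = 7110.66
Buyer bears (A): 1286.41 + 445.45 + 888.08 + 6637.46 + 396.15 + 1224.66 + 195.76 + 1341.75 = 12415.72
Landed cost (A) = invoice 30519.68 + 12415.72 + duty 7110.66 = 50046.06
Supplier B (FCA):
CIF value = FCA price + origin terminal + freight + insurance = 33316.68 + 888.08 + 6637.46 + 396.15 = 41238.37
Import duty = 41238.37 × 17.7% = 7299.19
Buyer bears (B): 888.08 + 6637.46 + 396.15 + 1224.66 + 195.76 + 1341.75 = 10683.86
Landed cost (B) = invoice 33316.68 + 10683.86 + duty 7299.19 = 51299.73
Difference = |50046.06 − 51299.73| = 1253.67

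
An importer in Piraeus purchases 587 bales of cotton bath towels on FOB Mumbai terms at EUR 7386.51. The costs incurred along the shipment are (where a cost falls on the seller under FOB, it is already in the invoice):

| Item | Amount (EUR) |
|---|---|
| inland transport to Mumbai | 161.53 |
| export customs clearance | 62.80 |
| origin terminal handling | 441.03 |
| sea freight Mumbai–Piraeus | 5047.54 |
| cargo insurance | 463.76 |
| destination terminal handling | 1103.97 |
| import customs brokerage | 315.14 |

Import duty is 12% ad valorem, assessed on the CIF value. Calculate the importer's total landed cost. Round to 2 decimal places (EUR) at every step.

Total landed cost: EUR 15864.66

FOB: the seller bears costs until goods are on board at the origin port; the buyer bears freight, insurance and all costs thereafter.
Already in the invoice (seller's account under FOB): inland to port, export clearance, origin terminal — exclude.
CIF value = FOB price + freight + insurance = 7386.51 + 5047.54 + 463.76 = 12897.81
Import duty = 12897.81 × 12% = 1547.74
Buyer bears: freight 5047.54 + insurance 463.76 + destination terminal 1103.97 + brokerage 315.14 + duty 1547.74 = 8478.15
Landed cost = invoice 7386.51 + 8478.15 = 15864.66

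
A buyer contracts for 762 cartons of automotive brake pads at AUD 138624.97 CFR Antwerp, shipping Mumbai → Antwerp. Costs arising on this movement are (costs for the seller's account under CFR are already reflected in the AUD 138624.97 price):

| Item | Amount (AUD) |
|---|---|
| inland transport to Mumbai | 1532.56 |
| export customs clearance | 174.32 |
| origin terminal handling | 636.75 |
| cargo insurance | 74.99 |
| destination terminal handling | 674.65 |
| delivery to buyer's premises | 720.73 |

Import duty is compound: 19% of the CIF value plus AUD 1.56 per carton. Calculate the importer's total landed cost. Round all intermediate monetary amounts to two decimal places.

Total landed cost: AUD 167637.05

CFR: the seller pays costs through ocean freight to the destination port, but not insurance.
Already in the invoice (seller's account under CFR): inland to port, export clearance, origin terminal — exclude.
CIF value = CFR price + insurance = 138624.97 + 74.99 = 138699.96
Ad valorem component: 138699.96 × 19% = 26352.99
Specific component: 762 × 1.56 = 1188.72
Import duty = 26352.99 + 1188.72 = 27541.71
Buyer bears: insurance 74.99 + destination terminal 674.65 + delivery 720.73 + duty 27541.71 = 29012.08
Landed cost = invoice 138624.97 + 29012.08 = 167637.05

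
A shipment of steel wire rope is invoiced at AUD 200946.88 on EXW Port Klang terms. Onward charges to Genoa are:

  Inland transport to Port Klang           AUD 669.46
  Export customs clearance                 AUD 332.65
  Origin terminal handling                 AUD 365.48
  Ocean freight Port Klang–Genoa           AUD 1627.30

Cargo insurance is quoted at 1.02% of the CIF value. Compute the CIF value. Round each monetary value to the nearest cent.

CIF value: AUD 206043.41

Let C be the CIF value. C = EXW price + pre-shipment costs + freight + 1.02% × C
C − 1.02% × C = 200946.88 + 669.46 + 332.65 + 365.48 + 1627.30
0.9898 × C = 203941.77
C = 203941.77 / 0.9898 = 206043.41
Insurance premium = 1.02% × 206043.41 = 2101.64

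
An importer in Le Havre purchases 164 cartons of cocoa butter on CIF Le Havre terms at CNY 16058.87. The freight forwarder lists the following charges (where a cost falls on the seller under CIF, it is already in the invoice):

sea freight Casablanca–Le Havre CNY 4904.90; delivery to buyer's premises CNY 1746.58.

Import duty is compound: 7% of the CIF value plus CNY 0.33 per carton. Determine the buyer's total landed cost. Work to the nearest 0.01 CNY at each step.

Total landed cost: CNY 18983.69

CIF: the seller pays costs through ocean freight and marine insurance to the destination port.
Already in the invoice (seller's account under CIF): freight — exclude.
The CIF price already equals the CIF value: 16058.87
Ad valorem component: 16058.87 × 7% = 1124.12
Specific component: 164 × 0.33 = 54.12
Import duty = 1124.12 + 54.12 = 1178.24
Buyer bears: delivery 1746.58 + duty 1178.24 = 2924.82
Landed cost = invoice 16058.87 + 2924.82 = 18983.69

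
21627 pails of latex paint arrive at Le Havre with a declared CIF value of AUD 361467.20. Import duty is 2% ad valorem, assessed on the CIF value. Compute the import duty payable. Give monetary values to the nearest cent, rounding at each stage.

Import duty: AUD 7229.34

Import duty = 361467.20 × 2% = 7229.34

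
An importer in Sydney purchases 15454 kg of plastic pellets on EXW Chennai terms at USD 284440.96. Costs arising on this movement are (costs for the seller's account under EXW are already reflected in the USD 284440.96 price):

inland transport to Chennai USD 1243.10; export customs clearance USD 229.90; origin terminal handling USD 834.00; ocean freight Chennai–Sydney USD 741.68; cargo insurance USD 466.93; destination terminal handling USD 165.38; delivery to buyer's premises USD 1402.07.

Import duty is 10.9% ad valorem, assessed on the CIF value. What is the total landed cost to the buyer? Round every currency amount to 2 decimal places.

EXW: the seller makes goods available at their premises; the buyer bears all onward costs.
CIF value = EXW price + inland to port + export clearance + origin terminal + freight + insurance = 284440.96 + 1243.10 + 229.90 + 834.00 + 741.68 + 466.93 = 287956.57
Import duty = 287956.57 × 10.9% = 31387.27
Buyer bears: inland to port 1243.10 + export clearance 229.90 + origin terminal 834.00 + freight 741.68 + insurance 466.93 + destination terminal 165.38 + delivery 1402.07 + duty 31387.27 = 36470.33
Landed cost = invoice 284440.96 + 36470.33 = 320911.29

Total landed cost: USD 320911.29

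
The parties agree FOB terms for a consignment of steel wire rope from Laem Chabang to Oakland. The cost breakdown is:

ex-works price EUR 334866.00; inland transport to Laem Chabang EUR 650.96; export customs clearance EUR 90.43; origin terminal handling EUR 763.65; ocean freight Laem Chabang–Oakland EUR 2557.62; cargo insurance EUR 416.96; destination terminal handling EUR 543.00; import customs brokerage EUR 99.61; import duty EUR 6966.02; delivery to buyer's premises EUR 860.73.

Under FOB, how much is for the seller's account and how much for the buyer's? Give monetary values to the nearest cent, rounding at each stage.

Seller: EUR 336371.04; buyer: EUR 11443.94

FOB: the seller bears costs until goods are on board at the origin port; the buyer bears freight, insurance and all costs thereafter.
Seller's account: goods 334866.00 + inland to port 650.96 + export clearance 90.43 + origin terminal 763.65 = 336371.04
Buyer's account: freight 2557.62 + insurance 416.96 + destination terminal 543.00 + brokerage 99.61 + duty 6966.02 + delivery 860.73 = 11443.94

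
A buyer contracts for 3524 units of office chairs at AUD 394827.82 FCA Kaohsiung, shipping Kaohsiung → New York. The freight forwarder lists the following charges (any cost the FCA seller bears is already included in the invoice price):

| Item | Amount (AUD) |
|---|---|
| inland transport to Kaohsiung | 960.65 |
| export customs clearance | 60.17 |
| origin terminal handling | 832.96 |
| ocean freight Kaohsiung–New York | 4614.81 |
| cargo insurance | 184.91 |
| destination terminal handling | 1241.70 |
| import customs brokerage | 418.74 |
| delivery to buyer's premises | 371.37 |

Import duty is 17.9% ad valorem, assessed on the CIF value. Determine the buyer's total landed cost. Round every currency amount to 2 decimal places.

FCA: the seller delivers export-cleared goods to the carrier; the buyer bears costs from that point.
Already in the invoice (seller's account under FCA): inland to port, export clearance — exclude.
CIF value = FCA price + origin terminal + freight + insurance = 394827.82 + 832.96 + 4614.81 + 184.91 = 400460.50
Import duty = 400460.50 × 17.9% = 71682.43
Buyer bears: origin terminal 832.96 + freight 4614.81 + insurance 184.91 + destination terminal 1241.70 + brokerage 418.74 + delivery 371.37 + duty 71682.43 = 79346.92
Landed cost = invoice 394827.82 + 79346.92 = 474174.74

Total landed cost: AUD 474174.74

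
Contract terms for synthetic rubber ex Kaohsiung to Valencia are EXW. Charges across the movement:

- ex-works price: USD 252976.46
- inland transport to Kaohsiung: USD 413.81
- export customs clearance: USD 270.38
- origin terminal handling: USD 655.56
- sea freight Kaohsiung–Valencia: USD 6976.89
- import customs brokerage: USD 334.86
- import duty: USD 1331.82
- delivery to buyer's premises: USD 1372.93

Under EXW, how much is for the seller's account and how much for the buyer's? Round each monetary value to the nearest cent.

Seller: USD 252976.46; buyer: USD 11356.25

EXW: the seller makes goods available at their premises; the buyer bears all onward costs.
Seller's account: goods 252976.46 = 252976.46
Buyer's account: inland to port 413.81 + export clearance 270.38 + origin terminal 655.56 + freight 6976.89 + brokerage 334.86 + duty 1331.82 + delivery 1372.93 = 11356.25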